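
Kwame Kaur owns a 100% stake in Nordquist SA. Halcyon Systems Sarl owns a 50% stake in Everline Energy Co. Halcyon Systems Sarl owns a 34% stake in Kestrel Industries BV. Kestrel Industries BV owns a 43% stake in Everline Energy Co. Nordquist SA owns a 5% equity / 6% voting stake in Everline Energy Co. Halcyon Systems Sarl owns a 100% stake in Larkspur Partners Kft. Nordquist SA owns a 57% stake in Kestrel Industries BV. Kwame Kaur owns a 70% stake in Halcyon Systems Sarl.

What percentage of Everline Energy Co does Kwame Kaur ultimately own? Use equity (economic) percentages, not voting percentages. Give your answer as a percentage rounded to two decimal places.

Kwame reaches Everline along 4 paths.
Via Halcyon → Kestrel: 70% × 34% × 43% = 10.234%.
Via Nordquist → Kestrel: 100% × 57% × 43% = 24.51%.
Via Halcyon: 70% × 50% = 35%.
Via Nordquist: 100% × 5% = 5%.
Total: 10.234% + 24.51% + 35% + 5% = 74.744%.
Rounded: 74.74%.

74.74%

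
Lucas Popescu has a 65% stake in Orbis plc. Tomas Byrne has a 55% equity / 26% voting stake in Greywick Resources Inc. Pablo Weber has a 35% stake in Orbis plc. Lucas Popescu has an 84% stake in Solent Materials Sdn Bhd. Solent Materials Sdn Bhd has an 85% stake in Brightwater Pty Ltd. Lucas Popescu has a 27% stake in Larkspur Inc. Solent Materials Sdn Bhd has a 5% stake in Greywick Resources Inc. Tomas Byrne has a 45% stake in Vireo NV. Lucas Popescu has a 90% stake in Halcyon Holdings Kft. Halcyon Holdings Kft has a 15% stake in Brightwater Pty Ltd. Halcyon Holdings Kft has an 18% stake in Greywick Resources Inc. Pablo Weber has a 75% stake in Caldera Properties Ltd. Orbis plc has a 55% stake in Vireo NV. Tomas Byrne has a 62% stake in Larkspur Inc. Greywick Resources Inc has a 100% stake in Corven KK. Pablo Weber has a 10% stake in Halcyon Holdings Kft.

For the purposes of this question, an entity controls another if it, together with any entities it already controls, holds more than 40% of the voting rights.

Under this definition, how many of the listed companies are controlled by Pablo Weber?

Pablo holds 75% of Caldera, so Pablo controls Caldera.
No other company's threshold is met.
Pablo controls 1 company.

1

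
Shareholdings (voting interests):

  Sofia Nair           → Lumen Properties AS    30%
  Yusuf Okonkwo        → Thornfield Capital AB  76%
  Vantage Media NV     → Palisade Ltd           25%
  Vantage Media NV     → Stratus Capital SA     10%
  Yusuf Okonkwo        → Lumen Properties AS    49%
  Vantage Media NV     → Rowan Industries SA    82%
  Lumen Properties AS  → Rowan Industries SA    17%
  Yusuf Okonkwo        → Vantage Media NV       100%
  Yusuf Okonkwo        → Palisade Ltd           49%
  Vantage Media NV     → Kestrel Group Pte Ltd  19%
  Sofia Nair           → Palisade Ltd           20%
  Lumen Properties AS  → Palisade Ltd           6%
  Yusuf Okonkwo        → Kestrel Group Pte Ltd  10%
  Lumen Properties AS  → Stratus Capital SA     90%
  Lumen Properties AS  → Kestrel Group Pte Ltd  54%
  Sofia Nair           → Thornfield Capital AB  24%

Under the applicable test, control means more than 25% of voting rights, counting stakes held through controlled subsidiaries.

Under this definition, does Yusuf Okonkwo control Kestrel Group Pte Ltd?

Yusuf holds 49% of Lumen, so Yusuf controls Lumen.
Yusuf holds 100% of Vantage, so Yusuf controls Vantage.
Lumen and Vantage and Yusuf together hold 54% + 19% + 10% = 83% of Kestrel, so Yusuf controls Kestrel.

Yes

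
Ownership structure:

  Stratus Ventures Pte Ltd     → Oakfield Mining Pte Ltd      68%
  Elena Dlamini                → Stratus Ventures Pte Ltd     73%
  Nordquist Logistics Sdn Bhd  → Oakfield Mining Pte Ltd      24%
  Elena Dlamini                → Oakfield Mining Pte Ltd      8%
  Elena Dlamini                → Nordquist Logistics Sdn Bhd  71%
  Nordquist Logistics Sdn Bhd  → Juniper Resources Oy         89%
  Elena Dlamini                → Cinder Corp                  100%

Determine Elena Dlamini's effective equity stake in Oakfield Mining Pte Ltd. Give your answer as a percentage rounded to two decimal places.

74.68%

Elena reaches Oakfield along 3 paths.
Via Stratus: 73% × 68% = 49.64%.
Via Nordquist: 71% × 24% = 17.04%.
Direct stake: 8% = 8%.
Total: 49.64% + 17.04% + 8% = 74.68%.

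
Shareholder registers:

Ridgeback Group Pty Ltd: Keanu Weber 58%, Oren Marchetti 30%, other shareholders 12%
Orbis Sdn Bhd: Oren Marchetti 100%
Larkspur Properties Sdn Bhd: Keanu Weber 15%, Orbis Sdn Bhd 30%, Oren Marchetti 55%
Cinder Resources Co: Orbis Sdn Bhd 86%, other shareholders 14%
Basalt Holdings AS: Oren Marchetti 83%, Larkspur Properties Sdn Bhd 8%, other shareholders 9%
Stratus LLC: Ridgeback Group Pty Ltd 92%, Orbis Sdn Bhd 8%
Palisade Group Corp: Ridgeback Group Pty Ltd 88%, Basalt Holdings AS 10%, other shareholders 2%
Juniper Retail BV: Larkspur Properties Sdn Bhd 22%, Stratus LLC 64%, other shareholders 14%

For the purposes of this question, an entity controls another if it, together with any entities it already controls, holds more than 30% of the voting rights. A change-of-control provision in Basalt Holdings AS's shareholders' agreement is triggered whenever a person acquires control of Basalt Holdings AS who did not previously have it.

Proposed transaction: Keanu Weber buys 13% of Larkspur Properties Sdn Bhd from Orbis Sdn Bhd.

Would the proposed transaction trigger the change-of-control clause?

The purchase adds only to Keanu's holdings (Orbis's stake shrinks), so Keanu is the only person who could newly come to control Basalt.
Keanu holds 58% of Ridgeback, so Keanu controls Ridgeback.
Ridgeback holds 92% of Stratus, so Keanu controls Stratus.
Ridgeback holds 88% of Palisade, so Keanu controls Palisade.
Stratus holds 64% of Juniper, so Keanu controls Juniper.
Neither Keanu nor any entity Keanu controls holds any voting interest in Basalt.
So before the transaction, Keanu does not control Basalt.
After the purchase, Keanu's direct stake in Larkspur rises to 15% + 13% = 28%, and Orbis's stake falls to 17%.
Keanu's side now holds 28% of Larkspur, not > 30%, so Keanu still does not control Larkspur.
After the transaction, neither Keanu nor any entity Keanu controls holds a voting interest in Basalt, so Keanu still does not control it.
No new person acquires control, so the clause is not triggered.

No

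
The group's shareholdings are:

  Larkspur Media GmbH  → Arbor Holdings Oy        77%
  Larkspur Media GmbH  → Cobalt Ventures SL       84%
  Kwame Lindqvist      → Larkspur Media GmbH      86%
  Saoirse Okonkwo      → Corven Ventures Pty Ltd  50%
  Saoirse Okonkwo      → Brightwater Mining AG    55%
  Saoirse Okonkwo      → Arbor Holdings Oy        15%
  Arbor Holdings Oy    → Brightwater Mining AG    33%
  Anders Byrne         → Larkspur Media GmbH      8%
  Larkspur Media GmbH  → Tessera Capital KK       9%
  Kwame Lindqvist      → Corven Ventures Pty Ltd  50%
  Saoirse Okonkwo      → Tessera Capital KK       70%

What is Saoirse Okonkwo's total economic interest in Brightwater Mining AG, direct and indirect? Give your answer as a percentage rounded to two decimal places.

Saoirse reaches Brightwater along 2 paths.
Via Arbor: 15% × 33% = 4.95%.
Direct stake: 55% = 55%.
Total: 4.95% + 55% = 59.95%.

59.95%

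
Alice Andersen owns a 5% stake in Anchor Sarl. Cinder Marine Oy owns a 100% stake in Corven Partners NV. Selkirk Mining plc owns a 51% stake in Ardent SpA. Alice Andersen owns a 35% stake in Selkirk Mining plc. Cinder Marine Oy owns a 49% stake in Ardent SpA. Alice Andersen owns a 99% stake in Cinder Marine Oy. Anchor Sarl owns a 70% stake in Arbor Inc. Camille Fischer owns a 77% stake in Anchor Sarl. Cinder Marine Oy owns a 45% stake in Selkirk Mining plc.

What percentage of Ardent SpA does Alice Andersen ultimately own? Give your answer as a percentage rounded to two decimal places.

Alice reaches Ardent along 3 paths.
Via Cinder: 99% × 49% = 48.51%.
Via Cinder → Selkirk: 99% × 45% × 51% = 22.7205%.
Via Selkirk: 35% × 51% = 17.85%.
Total: 48.51% + 22.7205% + 17.85% = 89.0805%.
Rounded: 89.08%.

89.08%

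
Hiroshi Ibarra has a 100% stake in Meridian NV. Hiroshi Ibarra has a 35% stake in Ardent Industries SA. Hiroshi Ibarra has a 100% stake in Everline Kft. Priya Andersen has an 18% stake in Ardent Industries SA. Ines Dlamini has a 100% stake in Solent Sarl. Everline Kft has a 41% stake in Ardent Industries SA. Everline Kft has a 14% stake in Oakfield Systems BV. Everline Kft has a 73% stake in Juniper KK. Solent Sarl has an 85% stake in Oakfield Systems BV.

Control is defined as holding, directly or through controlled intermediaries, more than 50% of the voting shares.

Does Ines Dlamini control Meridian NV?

Ines holds 100% of Solent, so Ines controls Solent.
Solent holds 85% of Oakfield, so Ines controls Oakfield.
Neither Ines nor any entity Ines controls holds any voting interest in Meridian.
So Ines does not control Meridian.

No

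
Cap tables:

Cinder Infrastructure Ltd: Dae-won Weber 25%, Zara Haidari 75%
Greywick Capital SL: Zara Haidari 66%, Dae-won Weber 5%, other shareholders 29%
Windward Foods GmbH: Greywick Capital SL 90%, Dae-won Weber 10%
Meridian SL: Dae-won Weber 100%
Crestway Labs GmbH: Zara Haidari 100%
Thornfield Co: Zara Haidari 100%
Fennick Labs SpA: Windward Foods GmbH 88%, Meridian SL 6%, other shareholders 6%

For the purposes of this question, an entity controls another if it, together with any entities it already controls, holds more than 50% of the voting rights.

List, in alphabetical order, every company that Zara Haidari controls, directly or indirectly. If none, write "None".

Zara holds 75% of Cinder, so Zara controls Cinder.
Zara holds 66% of Greywick, so Zara controls Greywick.
Greywick holds 90% of Windward, so Zara controls Windward.
Zara holds 100% of Crestway, so Zara controls Crestway.
Zara holds 100% of Thornfield, so Zara controls Thornfield.
Windward holds 88% of Fennick, so Zara controls Fennick.
No other company's threshold is met.

Cinder Infrastructure Ltd, Crestway Labs GmbH, Fennick Labs SpA, Greywick Capital SL, Thornfield Co, Windward Foods GmbH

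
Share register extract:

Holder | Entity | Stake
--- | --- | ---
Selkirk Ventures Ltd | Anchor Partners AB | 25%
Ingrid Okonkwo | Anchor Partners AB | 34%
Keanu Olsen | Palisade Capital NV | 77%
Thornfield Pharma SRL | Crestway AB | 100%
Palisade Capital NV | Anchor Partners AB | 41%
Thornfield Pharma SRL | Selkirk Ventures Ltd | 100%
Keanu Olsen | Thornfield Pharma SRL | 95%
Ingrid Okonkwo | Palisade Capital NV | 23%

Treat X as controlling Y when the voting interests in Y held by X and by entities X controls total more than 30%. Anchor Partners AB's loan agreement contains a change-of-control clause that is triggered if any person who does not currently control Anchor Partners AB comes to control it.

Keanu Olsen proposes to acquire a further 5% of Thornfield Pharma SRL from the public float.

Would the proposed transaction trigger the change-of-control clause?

The purchase changes only Keanu's holdings, so Keanu is the only person who could newly come to control Anchor.
Keanu holds 77% of Palisade, so Keanu controls Palisade.
Keanu holds 95% of Thornfield, so Keanu controls Thornfield.
Thornfield holds 100% of Selkirk, so Keanu controls Selkirk.
Selkirk and Palisade together hold 25% + 41% = 66% of Anchor, so Keanu controls Anchor.
So Keanu already controls Anchor before the transaction.
After the purchase, Keanu's direct stake in Thornfield rises to 95% + 5% = 100%.
Keanu controlled Anchor already, so this is not a new person acquiring control; every other person's position is unchanged or reduced.
No new person acquires control, so the clause is not triggered.

No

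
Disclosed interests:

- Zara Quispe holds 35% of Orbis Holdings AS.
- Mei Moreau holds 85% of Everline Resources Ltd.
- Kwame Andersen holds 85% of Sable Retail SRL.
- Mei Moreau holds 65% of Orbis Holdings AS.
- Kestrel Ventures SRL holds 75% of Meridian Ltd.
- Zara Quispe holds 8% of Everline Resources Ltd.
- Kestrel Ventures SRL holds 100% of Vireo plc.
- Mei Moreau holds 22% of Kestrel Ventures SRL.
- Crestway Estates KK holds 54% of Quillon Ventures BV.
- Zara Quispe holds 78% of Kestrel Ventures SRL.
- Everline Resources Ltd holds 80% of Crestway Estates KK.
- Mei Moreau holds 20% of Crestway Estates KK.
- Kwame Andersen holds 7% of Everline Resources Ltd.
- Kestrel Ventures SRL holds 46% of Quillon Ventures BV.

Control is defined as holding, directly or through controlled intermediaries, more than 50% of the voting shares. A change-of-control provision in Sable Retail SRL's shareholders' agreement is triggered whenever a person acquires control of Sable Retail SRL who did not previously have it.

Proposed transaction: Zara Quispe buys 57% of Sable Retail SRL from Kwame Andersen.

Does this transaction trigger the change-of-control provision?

Yes

The purchase adds only to Zara's holdings (Kwame's stake shrinks), so Zara is the only person who could newly come to control Sable.
Zara holds 78% of Kestrel, so Zara controls Kestrel.
Kestrel holds 100% of Vireo, so Zara controls Vireo.
Kestrel holds 75% of Meridian, so Zara controls Meridian.
Neither Zara nor any entity Zara controls holds any voting interest in Sable.
So before the transaction, Zara does not control Sable.
After the purchase, Zara holds 57% of Sable directly, and Kwame's stake falls to 28%.
Zara holds 57% of Sable, so Zara controls Sable.
Zara did not control Sable before and does after, so the clause is triggered.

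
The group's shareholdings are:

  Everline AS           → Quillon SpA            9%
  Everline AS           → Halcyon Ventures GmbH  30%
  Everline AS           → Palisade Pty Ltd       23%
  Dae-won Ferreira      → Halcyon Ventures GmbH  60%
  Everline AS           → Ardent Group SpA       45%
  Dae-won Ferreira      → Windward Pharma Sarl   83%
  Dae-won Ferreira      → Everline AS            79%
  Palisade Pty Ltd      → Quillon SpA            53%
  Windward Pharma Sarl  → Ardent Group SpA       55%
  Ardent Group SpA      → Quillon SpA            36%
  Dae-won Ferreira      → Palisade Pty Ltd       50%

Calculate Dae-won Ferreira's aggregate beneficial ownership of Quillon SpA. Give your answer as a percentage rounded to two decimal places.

72.47%

Dae-won reaches Quillon along 5 paths.
Via Palisade: 50% × 53% = 26.5%.
Via Everline → Palisade: 79% × 23% × 53% = 9.6301%.
Via Windward → Ardent: 83% × 55% × 36% = 16.434%.
Via Everline → Ardent: 79% × 45% × 36% = 12.798%.
Via Everline: 79% × 9% = 7.11%.
Total: 26.5% + 9.6301% + 16.434% + 12.798% + 7.11% = 72.4721%.
Rounded: 72.47%.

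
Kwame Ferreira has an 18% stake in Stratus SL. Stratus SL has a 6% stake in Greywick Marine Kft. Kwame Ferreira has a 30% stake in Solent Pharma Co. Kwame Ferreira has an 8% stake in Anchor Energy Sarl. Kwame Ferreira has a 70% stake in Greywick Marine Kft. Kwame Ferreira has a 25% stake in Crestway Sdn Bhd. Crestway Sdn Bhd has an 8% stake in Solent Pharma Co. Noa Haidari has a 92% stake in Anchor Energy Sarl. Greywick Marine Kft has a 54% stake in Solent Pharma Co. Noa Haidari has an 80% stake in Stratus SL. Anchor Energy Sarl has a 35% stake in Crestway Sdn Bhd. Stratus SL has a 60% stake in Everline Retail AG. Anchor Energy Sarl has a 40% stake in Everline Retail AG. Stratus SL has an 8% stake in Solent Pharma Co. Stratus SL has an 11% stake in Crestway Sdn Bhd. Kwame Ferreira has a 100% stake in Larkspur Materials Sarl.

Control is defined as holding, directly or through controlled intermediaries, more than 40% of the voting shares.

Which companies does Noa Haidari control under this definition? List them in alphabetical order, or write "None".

Noa holds 80% of Stratus, so Noa controls Stratus.
Noa holds 92% of Anchor, so Noa controls Anchor.
Stratus and Anchor together hold 11% + 35% = 46% of Crestway, so Noa controls Crestway.
Anchor and Stratus together hold 40% + 60% = 100% of Everline, so Noa controls Everline.
No other company's threshold is met.

Anchor Energy Sarl, Crestway Sdn Bhd, Everline Retail AG, Stratus SL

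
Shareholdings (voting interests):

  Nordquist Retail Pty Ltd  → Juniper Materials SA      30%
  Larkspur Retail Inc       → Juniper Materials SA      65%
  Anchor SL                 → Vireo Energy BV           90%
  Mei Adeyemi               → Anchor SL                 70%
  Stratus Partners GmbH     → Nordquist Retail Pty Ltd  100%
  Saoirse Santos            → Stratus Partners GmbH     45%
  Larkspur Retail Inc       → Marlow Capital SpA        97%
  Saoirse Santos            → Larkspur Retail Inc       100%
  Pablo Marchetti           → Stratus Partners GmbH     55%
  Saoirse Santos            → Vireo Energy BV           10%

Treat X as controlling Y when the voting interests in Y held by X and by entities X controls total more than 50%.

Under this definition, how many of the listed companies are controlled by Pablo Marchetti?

Pablo holds 55% of Stratus, so Pablo controls Stratus.
Stratus holds 100% of Nordquist, so Pablo controls Nordquist.
No other company's threshold is met.
Pablo controls 2 companies.

2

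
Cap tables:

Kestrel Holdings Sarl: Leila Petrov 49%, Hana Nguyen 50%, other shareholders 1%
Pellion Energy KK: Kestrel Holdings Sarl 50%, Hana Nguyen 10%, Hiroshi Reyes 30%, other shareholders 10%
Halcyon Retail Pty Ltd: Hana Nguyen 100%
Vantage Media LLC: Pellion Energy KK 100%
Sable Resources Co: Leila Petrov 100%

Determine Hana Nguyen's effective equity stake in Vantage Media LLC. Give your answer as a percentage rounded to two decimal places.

35.00%

Hana reaches Vantage along 2 paths.
Via Kestrel → Pellion: 50% × 50% × 100% = 25%.
Via Pellion: 10% × 100% = 10%.
Total: 25% + 10% = 35%.
Rounded: 35.00%.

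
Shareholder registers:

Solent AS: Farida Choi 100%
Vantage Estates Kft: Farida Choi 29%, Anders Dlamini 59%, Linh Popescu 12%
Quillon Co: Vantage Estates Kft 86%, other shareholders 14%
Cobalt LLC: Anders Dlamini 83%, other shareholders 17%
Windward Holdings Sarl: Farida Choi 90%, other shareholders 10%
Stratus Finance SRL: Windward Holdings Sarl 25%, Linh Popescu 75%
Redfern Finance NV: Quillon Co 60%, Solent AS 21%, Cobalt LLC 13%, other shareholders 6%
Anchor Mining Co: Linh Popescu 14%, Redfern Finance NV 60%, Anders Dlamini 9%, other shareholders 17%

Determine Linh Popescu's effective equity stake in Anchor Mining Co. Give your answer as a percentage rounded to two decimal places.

17.72%

Linh reaches Anchor along 2 paths.
Direct stake: 14% = 14%.
Via Vantage → Quillon → Redfern: 12% × 86% × 60% × 60% = 3.7152%.
Total: 14% + 3.7152% = 17.7152%.
Rounded: 17.72%.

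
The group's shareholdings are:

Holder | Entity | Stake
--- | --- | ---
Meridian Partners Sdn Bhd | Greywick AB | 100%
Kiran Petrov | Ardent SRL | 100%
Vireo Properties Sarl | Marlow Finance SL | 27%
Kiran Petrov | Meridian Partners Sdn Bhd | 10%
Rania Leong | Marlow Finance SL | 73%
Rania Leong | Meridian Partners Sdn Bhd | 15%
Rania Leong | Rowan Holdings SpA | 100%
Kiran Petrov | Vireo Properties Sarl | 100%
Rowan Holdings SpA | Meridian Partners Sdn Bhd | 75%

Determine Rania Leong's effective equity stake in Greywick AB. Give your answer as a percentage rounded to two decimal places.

90.00%

Rania reaches Greywick along 2 paths.
Via Rowan → Meridian: 100% × 75% × 100% = 75%.
Via Meridian: 15% × 100% = 15%.
Total: 75% + 15% = 90%.
Rounded: 90.00%.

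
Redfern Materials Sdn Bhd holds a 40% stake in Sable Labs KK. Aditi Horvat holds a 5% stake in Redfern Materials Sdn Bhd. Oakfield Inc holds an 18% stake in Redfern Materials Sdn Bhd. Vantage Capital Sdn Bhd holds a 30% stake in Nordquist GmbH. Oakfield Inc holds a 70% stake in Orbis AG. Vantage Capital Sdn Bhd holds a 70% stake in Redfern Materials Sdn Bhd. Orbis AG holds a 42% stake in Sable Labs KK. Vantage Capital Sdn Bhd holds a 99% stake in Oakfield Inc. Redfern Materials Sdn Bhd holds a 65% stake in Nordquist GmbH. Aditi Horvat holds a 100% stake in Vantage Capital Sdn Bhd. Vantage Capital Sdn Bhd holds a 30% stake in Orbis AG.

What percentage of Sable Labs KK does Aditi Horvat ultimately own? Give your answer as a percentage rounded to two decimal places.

Aditi reaches Sable along 5 paths.
Via Vantage → Oakfield → Orbis: 100% × 99% × 70% × 42% = 29.106%.
Via Vantage → Orbis: 100% × 30% × 42% = 12.6%.
Via Redfern: 5% × 40% = 2%.
Via Vantage → Redfern: 100% × 70% × 40% = 28%.
Via Vantage → Oakfield → Redfern: 100% × 99% × 18% × 40% = 7.128%.
Total: 29.106% + 12.6% + 2% + 28% + 7.128% = 78.834%.
Rounded: 78.83%.

78.83%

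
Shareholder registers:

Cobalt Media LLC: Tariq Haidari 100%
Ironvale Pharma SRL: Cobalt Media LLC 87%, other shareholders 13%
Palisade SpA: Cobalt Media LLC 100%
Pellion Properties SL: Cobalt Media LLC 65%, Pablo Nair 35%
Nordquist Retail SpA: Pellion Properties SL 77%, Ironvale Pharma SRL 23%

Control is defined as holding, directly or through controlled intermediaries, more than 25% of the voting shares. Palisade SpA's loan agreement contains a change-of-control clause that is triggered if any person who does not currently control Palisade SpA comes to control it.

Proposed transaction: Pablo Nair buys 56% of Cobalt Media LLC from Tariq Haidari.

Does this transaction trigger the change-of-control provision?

The purchase adds only to Pablo's holdings (Tariq's stake shrinks), so Pablo is the only person who could newly come to control Palisade.
Pablo holds 35% of Pellion, so Pablo controls Pellion.
Pellion holds 77% of Nordquist, so Pablo controls Nordquist.
Neither Pablo nor any entity Pablo controls holds any voting interest in Palisade.
So before the transaction, Pablo does not control Palisade.
After the purchase, Pablo holds 56% of Cobalt directly, and Tariq's stake falls to 44%.
Pablo holds 56% of Cobalt, so Pablo controls Cobalt.
Cobalt holds 100% of Palisade, so Pablo controls Palisade.
Pablo did not control Palisade before and does after, so the clause is triggered.

Yes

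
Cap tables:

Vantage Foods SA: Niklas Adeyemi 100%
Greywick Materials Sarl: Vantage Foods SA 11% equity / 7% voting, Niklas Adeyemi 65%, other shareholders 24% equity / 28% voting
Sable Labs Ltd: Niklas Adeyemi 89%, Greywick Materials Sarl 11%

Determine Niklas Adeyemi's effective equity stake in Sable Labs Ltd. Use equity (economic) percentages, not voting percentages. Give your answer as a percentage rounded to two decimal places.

97.36%

Niklas reaches Sable along 3 paths.
Direct stake: 89% = 89%.
Via Vantage → Greywick: 100% × 11% × 11% = 1.21%.
Via Greywick: 65% × 11% = 7.15%.
Total: 89% + 1.21% + 7.15% = 97.36%.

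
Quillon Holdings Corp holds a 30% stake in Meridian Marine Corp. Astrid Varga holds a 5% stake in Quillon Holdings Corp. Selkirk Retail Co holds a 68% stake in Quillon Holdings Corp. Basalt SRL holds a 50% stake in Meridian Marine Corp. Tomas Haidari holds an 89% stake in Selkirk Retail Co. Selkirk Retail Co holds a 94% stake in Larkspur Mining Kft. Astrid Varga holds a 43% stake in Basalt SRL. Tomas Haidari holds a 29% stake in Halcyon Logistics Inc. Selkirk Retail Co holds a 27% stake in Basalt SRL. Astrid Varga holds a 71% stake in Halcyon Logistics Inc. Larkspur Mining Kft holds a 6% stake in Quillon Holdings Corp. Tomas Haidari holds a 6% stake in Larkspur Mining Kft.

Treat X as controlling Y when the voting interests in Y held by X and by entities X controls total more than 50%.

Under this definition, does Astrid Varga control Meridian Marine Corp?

Astrid holds 71% of Halcyon, so Astrid controls Halcyon.
Neither Astrid nor any entity Astrid controls holds any voting interest in Meridian.
So Astrid does not control Meridian.

No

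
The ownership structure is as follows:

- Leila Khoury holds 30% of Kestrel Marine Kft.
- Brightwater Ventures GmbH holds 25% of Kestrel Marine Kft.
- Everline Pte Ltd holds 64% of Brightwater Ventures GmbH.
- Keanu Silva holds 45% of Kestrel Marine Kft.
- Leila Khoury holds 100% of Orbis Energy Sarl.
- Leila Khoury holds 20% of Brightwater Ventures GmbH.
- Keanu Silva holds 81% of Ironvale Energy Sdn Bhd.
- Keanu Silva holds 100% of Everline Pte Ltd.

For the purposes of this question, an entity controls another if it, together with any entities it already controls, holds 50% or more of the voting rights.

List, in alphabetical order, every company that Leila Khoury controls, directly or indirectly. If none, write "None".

Leila holds 100% of Orbis, so Leila controls Orbis.
No other company's threshold is met.

Orbis Energy Sarl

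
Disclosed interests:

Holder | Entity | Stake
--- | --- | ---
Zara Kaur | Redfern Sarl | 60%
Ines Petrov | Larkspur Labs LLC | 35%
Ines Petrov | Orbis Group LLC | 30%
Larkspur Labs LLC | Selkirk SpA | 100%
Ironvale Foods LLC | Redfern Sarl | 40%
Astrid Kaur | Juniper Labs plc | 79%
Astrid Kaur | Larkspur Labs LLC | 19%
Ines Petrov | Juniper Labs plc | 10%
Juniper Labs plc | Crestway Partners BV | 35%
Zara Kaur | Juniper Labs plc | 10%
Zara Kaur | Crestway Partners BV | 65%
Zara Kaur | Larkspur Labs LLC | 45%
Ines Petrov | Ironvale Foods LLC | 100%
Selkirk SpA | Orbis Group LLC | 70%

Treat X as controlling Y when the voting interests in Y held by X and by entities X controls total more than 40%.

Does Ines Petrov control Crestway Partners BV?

Ines holds 100% of Ironvale, so Ines controls Ironvale.
Neither Ines nor any entity Ines controls holds any voting interest in Crestway.
So Ines does not control Crestway.

No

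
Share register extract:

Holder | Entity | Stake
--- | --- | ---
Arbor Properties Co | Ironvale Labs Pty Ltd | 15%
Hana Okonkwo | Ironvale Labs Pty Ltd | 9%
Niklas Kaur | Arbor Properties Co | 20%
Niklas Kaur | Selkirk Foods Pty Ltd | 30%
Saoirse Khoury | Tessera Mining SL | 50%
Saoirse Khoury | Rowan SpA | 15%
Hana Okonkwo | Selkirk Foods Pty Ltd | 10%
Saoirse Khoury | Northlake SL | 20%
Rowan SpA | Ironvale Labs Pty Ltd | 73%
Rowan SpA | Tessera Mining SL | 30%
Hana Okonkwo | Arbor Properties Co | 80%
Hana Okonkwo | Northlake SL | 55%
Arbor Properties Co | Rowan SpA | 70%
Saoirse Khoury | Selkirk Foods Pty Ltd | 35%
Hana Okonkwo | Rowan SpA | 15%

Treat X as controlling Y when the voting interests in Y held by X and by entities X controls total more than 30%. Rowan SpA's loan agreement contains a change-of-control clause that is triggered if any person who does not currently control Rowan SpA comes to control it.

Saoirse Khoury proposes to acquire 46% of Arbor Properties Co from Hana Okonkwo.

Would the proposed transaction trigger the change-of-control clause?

Yes

The purchase adds only to Saoirse's holdings (Hana's stake shrinks), so Saoirse is the only person who could newly come to control Rowan.
Saoirse holds 35% of Selkirk, so Saoirse controls Selkirk.
Saoirse holds 50% of Tessera, so Saoirse controls Tessera.
In Rowan, Saoirse's side holds only 15%, not > 30%.
So before the transaction, Saoirse does not control Rowan.
After the purchase, Saoirse holds 46% of Arbor directly, and Hana's stake falls to 34%.
Saoirse holds 46% of Arbor, so Saoirse controls Arbor.
Saoirse and Arbor together hold 15% + 70% = 85% of Rowan, so Saoirse controls Rowan.
Saoirse did not control Rowan before and does after, so the clause is triggered.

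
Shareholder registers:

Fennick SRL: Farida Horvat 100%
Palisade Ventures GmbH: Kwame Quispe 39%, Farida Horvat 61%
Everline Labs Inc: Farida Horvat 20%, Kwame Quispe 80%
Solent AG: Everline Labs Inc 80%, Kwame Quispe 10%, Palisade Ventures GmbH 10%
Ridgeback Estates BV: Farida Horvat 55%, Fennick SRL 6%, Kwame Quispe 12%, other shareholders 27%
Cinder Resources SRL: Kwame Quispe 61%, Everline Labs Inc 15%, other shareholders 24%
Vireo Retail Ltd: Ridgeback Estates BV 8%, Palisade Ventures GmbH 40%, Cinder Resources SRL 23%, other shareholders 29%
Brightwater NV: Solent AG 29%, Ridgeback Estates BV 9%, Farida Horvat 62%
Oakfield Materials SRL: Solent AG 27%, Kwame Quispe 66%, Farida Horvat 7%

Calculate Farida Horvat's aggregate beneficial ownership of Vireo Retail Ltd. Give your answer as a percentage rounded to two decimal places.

Farida reaches Vireo along 4 paths.
Via Ridgeback: 55% × 8% = 4.4%.
Via Fennick → Ridgeback: 100% × 6% × 8% = 0.48%.
Via Palisade: 61% × 40% = 24.4%.
Via Everline → Cinder: 20% × 15% × 23% = 0.69%.
Total: 4.4% + 0.48% + 24.4% + 0.69% = 29.97%.

29.97%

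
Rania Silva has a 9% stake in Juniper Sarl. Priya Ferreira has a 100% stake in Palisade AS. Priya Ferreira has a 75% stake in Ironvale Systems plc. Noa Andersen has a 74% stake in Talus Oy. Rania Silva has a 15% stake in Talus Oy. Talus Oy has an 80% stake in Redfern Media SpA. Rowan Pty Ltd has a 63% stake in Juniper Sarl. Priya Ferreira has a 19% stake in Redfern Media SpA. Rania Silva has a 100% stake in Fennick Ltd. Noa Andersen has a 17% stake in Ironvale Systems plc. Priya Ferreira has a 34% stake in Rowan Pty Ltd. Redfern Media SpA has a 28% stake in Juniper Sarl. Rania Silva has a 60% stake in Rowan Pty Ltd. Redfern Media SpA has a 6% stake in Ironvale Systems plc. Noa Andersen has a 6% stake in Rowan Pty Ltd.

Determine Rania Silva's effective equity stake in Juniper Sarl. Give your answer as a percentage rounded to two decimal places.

Rania reaches Juniper along 3 paths.
Direct stake: 9% = 9%.
Via Rowan: 60% × 63% = 37.8%.
Via Talus → Redfern: 15% × 80% × 28% = 3.36%.
Total: 9% + 37.8% + 3.36% = 50.16%.

50.16%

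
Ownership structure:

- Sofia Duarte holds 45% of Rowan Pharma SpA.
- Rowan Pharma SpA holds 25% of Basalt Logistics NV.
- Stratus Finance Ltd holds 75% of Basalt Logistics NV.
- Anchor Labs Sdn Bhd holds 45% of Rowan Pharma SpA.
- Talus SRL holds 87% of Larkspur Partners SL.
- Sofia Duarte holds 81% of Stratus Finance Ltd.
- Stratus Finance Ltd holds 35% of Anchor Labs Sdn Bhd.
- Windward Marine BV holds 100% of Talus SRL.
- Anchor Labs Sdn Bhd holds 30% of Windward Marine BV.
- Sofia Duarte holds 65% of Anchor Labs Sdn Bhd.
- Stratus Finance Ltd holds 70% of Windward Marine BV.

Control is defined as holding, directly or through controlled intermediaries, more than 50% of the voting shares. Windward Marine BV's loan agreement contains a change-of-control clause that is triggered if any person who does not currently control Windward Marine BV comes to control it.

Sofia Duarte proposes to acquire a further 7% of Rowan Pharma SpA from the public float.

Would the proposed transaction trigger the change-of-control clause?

The purchase changes only Sofia's holdings, so Sofia is the only person who could newly come to control Windward.
Sofia holds 81% of Stratus, so Sofia controls Stratus.
Sofia and Stratus together hold 65% + 35% = 100% of Anchor, so Sofia controls Anchor.
Anchor and Stratus together hold 30% + 70% = 100% of Windward, so Sofia controls Windward.
So Sofia already controls Windward before the transaction.
After the purchase, Sofia's direct stake in Rowan rises to 45% + 7% = 52%.
Sofia controlled Windward already, so this is not a new person acquiring control; every other person's position is unchanged or reduced.
No new person acquires control, so the clause is not triggered.

No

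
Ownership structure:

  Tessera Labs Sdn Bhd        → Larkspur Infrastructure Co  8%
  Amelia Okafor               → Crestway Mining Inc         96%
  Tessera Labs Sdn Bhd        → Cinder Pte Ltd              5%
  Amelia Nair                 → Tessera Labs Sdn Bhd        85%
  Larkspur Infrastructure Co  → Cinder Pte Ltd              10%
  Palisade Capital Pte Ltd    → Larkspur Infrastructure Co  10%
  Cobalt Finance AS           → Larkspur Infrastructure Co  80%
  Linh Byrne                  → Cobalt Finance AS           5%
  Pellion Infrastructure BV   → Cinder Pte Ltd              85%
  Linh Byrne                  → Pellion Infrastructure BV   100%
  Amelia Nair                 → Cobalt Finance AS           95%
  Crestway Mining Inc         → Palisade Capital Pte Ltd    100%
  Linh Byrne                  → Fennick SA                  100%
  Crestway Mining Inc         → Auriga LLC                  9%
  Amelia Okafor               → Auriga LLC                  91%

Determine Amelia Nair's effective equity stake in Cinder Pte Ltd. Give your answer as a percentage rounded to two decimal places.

Amelia Nair reaches Cinder along 3 paths.
Via Tessera → Larkspur: 85% × 8% × 10% = 0.68%.
Via Cobalt → Larkspur: 95% × 80% × 10% = 7.6%.
Via Tessera: 85% × 5% = 4.25%.
Total: 0.68% + 7.6% + 4.25% = 12.53%.

12.53%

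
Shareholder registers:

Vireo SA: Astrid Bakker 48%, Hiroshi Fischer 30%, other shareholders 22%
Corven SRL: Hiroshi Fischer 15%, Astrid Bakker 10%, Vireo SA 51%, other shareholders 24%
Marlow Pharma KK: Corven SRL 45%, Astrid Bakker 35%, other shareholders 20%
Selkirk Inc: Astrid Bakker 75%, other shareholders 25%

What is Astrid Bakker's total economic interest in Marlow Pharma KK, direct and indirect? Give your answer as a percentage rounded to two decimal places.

50.52%

Astrid reaches Marlow along 3 paths.
Via Corven: 10% × 45% = 4.5%.
Via Vireo → Corven: 48% × 51% × 45% = 11.016%.
Direct stake: 35% = 35%.
Total: 4.5% + 11.016% + 35% = 50.516%.
Rounded: 50.52%.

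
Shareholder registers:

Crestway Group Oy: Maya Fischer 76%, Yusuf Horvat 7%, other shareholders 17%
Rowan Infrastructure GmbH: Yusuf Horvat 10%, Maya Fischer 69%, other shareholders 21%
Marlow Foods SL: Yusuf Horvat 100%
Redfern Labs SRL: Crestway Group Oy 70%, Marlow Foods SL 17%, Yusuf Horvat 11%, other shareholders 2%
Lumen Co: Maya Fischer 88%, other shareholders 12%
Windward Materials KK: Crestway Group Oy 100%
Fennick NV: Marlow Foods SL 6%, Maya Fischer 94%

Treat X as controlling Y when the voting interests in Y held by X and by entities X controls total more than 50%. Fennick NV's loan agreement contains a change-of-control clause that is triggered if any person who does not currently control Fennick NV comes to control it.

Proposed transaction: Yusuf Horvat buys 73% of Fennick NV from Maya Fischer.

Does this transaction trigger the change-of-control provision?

The purchase adds only to Yusuf's holdings (Maya's stake shrinks), so Yusuf is the only person who could newly come to control Fennick.
Yusuf holds 100% of Marlow, so Yusuf controls Marlow.
In Fennick, Yusuf's side holds only 6%, not > 50%.
So before the transaction, Yusuf does not control Fennick.
After the purchase, Yusuf holds 73% of Fennick directly, and Maya's stake falls to 21%.
Marlow and Yusuf together hold 6% + 73% = 79% of Fennick, so Yusuf controls Fennick.
Yusuf did not control Fennick before and does after, so the clause is triggered.

Yes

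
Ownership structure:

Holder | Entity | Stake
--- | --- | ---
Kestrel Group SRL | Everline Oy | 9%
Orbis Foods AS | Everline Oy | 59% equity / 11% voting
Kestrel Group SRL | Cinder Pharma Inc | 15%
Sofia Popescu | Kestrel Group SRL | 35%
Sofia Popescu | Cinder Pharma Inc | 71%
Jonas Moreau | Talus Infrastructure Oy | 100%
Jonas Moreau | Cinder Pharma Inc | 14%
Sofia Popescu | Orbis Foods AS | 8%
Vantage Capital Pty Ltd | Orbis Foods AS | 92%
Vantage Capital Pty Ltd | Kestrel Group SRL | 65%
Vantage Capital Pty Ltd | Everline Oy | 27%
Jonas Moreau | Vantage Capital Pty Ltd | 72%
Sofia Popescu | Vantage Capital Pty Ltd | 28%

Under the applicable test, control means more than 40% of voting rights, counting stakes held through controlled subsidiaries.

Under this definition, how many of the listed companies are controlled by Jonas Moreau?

5

Jonas holds 72% of Vantage, so Jonas controls Vantage.
Jonas holds 100% of Talus, so Jonas controls Talus.
Vantage holds 65% of Kestrel, so Jonas controls Kestrel.
Vantage holds 92% of Orbis, so Jonas controls Orbis.
Vantage and Orbis and Kestrel together hold 27% + 11% + 9% = 47% of Everline, so Jonas controls Everline.
No other company's threshold is met.
Jonas controls 5 companies.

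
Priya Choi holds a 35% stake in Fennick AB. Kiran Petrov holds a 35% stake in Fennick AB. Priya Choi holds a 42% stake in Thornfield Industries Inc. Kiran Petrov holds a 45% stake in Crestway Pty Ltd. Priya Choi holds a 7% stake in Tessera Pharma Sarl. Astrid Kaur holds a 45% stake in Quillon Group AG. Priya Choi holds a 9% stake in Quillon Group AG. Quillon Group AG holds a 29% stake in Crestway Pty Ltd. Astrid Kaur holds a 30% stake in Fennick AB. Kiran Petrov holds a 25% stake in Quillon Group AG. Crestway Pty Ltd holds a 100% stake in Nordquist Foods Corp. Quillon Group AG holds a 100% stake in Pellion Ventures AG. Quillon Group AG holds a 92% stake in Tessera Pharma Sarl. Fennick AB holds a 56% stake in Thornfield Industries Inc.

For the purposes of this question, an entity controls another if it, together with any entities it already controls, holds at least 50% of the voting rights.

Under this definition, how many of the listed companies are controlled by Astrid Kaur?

0

Astrid's largest direct stake is 45% in Quillon, which does not meet the threshold.
Astrid controls 0 companies.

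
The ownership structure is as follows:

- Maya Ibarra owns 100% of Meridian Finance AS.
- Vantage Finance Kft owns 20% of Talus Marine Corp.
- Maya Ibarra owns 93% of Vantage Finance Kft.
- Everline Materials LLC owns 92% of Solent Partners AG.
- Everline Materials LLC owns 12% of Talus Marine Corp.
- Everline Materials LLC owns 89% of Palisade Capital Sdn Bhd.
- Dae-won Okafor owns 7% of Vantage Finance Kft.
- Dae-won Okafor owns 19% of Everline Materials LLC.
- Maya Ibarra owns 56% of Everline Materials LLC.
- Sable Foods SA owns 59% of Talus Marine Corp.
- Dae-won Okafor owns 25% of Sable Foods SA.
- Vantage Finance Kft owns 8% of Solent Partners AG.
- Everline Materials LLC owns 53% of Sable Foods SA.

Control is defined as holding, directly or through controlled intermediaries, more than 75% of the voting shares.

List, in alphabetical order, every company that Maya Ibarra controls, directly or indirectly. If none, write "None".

Maya holds 93% of Vantage, so Maya controls Vantage.
Maya holds 100% of Meridian, so Maya controls Meridian.
No other company's threshold is met.

Meridian Finance AS, Vantage Finance Kft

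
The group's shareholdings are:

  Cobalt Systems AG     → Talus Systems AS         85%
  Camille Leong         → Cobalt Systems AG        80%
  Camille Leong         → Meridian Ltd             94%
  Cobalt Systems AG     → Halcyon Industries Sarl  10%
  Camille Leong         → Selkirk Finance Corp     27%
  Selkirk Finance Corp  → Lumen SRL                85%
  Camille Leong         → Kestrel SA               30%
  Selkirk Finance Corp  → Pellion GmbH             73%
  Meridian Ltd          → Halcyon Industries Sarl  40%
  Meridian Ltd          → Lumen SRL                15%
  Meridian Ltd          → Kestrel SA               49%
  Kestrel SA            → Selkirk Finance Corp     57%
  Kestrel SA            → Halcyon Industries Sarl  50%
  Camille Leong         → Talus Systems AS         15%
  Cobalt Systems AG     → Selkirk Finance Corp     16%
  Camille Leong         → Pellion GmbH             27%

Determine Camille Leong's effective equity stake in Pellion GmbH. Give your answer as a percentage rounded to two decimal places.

Camille reaches Pellion along 5 paths.
Direct stake: 27% = 27%.
Via Selkirk: 27% × 73% = 19.71%.
Via Cobalt → Selkirk: 80% × 16% × 73% = 9.344%.
Via Kestrel → Selkirk: 30% × 57% × 73% = 12.483%.
Via Meridian → Kestrel → Selkirk: 94% × 49% × 57% × 73% = 19.165566%.
Total: 27% + 19.71% + 9.344% + 12.483% + 19.165566% = 87.702566%.
Rounded: 87.70%.

87.70%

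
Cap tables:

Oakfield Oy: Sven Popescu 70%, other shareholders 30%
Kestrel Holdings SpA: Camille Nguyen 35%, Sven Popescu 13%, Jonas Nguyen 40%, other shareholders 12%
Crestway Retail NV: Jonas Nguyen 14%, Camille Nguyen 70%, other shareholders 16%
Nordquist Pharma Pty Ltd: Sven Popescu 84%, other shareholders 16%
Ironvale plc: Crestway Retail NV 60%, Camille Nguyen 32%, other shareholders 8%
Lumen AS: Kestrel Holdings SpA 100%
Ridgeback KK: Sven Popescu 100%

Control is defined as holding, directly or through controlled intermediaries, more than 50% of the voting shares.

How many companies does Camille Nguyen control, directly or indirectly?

Camille holds 70% of Crestway, so Camille controls Crestway.
Crestway and Camille together hold 60% + 32% = 92% of Ironvale, so Camille controls Ironvale.
No other company's threshold is met.
Camille controls 2 companies.

2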